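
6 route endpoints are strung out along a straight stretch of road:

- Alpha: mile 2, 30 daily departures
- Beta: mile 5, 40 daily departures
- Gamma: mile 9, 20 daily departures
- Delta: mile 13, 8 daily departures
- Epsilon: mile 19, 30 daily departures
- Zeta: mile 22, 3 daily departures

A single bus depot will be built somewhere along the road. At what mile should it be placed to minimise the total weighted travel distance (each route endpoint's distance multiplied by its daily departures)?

For a sum of weighted absolute distances on a line, the optimum is the weighted median (not the mean). Total weight W = 131; half-weight = 65.5.
Sort by position and accumulate weight:
  mile 2 (Alpha, w=30) → cum 30
  mile 5 (Beta, w=40) → cum 70  ≥ 65.5 → median here
  mile 9 (Gamma, w=20) → cum 90
  mile 13 (Delta, w=8) → cum 98
  mile 19 (Epsilon, w=30) → cum 128
  mile 22 (Zeta, w=3) → cum 131
Optimal location: mile 5.

x = 5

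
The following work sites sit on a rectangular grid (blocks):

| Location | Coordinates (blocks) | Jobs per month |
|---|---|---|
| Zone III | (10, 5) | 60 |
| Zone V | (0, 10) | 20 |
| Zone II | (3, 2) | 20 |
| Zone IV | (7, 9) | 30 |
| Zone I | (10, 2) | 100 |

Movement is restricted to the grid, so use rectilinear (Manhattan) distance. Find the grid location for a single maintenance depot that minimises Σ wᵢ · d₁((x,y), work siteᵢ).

(10, 2)

Manhattan distance separates: Σwᵢ(|x−xᵢ|+|y−yᵢ|) = Σwᵢ|x−xᵢ| + Σwᵢ|y−yᵢ|, so x and y are optimised independently as 1-D weighted medians.
Total weight W = 230; half = 115.
x-coordinate, sorted with cumulative weight:
  x=0 (Zone V, w=20) cum 20
  x=3 (Zone II, w=20) cum 40
  x=7 (Zone IV, w=30) cum 70
  x=10 (Zone III, w=60) cum 130  ← median
  x=10 (Zone I, w=100) cum 230
⇒ x* = 10
y-coordinate, sorted with cumulative weight:
  y=2 (Zone II, w=20) cum 20
  y=2 (Zone I, w=100) cum 120  ← median
  y=5 (Zone III, w=60) cum 180
  y=9 (Zone IV, w=30) cum 210
  y=10 (Zone V, w=20) cum 230
⇒ y* = 2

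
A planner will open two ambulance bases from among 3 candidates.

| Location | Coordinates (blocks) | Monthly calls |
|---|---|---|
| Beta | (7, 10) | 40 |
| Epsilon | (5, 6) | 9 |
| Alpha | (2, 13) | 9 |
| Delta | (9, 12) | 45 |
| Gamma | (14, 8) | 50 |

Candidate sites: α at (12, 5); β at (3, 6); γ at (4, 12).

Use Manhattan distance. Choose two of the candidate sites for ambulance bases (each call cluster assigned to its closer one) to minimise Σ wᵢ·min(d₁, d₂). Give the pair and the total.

Evaluate every pair (each demand assigned to the nearer of the two):
  {α, γ}: total = 765
  {α, β}: total = 1110
  {β, γ}: total = 1120
Best pair: {α, γ} with total 765.

{α, γ}, total 765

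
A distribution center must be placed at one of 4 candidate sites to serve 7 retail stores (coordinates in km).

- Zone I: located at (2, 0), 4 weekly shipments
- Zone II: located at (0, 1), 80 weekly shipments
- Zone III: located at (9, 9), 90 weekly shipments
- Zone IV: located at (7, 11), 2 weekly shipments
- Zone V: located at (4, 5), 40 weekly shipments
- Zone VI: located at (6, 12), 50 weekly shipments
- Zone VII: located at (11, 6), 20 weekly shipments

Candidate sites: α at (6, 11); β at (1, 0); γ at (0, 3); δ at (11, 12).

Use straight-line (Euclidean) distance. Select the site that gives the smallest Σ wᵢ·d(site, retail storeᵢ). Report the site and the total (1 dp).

α, total 1750.7 km

Total weighted distance at each candidate:
  α (6, 11): total = 1750.7
  β (1, 0): total = 2342.4
  γ (0, 3): total = 2116.9
  δ (11, 12): total = 2403.2
Minimum is at α with total 1750.7 km.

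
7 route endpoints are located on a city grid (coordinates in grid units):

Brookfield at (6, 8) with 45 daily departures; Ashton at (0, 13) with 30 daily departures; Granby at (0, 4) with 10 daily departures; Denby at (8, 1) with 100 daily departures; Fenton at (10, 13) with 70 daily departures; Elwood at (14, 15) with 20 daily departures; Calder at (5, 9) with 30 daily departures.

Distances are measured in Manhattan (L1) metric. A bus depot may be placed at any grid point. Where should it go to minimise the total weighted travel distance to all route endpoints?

(8, 8)

Manhattan distance separates: Σwᵢ(|x−xᵢ|+|y−yᵢ|) = Σwᵢ|x−xᵢ| + Σwᵢ|y−yᵢ|, so x and y are optimised independently as 1-D weighted medians.
Total weight W = 305; half = 152.5.
x-coordinate, sorted with cumulative weight:
  x=0 (Ashton, w=30) cum 30
  x=0 (Granby, w=10) cum 40
  x=5 (Calder, w=30) cum 70
  x=6 (Brookfield, w=45) cum 115
  x=8 (Denby, w=100) cum 215  ← median
  x=10 (Fenton, w=70) cum 285
  x=14 (Elwood, w=20) cum 305
⇒ x* = 8
y-coordinate, sorted with cumulative weight:
  y=1 (Denby, w=100) cum 100
  y=4 (Granby, w=10) cum 110
  y=8 (Brookfield, w=45) cum 155  ← median
  y=9 (Calder, w=30) cum 185
  y=13 (Ashton, w=30) cum 215
  y=13 (Fenton, w=70) cum 285
  y=15 (Elwood, w=20) cum 305
⇒ y* = 8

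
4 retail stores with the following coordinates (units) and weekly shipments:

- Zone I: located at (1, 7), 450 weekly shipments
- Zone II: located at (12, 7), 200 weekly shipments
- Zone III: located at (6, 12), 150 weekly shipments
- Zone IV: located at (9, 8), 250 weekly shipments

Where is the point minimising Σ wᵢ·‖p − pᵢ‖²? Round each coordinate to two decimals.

The minimiser of Σwᵢ‖p−pᵢ‖² is the weighted centroid p* = (Σwᵢpᵢ)/(Σwᵢ).
Σwᵢ = 1050.
Σwᵢxᵢ = 450·1 + 200·12 + 150·6 + 250·9 = 6000.
Σwᵢyᵢ = 450·7 + 200·7 + 150·12 + 250·8 = 8350.
x* = 6000/1050 = 5.71, y* = 8350/1050 = 7.95.

(5.71, 7.95)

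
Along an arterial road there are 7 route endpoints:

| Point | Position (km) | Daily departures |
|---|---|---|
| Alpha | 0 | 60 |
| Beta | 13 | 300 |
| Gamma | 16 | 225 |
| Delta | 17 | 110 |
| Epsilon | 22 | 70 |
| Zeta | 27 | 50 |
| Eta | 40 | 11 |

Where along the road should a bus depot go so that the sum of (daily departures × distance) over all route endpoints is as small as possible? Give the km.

x = 16

For a sum of weighted absolute distances on a line, the optimum is the weighted median (not the mean). Total weight W = 826; half-weight = 413.
Sort by position and accumulate weight:
  km 0 (Alpha, w=60) → cum 60
  km 13 (Beta, w=300) → cum 360
  km 16 (Gamma, w=225) → cum 585  ≥ 413 → median here
  km 17 (Delta, w=110) → cum 695
  km 22 (Epsilon, w=70) → cum 765
  km 27 (Zeta, w=50) → cum 815
  km 40 (Eta, w=11) → cum 826
Optimal location: km 16.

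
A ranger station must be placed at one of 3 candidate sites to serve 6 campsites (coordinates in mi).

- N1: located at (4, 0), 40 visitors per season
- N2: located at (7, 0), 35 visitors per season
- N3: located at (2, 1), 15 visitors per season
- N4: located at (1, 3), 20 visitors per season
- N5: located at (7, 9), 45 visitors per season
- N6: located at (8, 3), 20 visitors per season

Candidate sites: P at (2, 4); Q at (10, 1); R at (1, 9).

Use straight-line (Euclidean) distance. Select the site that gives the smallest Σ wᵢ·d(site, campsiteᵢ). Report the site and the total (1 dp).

Total weighted distance at each candidate:
  P (2, 4): total = 916.1
  Q (10, 1): total = 1099.4
  R (1, 9): total = 1453.4
Minimum is at P with total 916.1 mi.

P, total 916.1 mi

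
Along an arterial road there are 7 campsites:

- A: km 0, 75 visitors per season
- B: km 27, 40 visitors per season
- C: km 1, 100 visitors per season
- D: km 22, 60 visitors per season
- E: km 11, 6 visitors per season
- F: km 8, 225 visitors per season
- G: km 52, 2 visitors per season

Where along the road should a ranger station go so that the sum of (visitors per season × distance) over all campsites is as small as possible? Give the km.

x = 8

For a sum of weighted absolute distances on a line, the optimum is the weighted median (not the mean). Total weight W = 508; half-weight = 254.
Sort by position and accumulate weight:
  km 0 (A, w=75) → cum 75
  km 1 (C, w=100) → cum 175
  km 8 (F, w=225) → cum 400  ≥ 254 → median here
  km 11 (E, w=6) → cum 406
  km 22 (D, w=60) → cum 466
  km 27 (B, w=40) → cum 506
  km 52 (G, w=2) → cum 508
Optimal location: km 8.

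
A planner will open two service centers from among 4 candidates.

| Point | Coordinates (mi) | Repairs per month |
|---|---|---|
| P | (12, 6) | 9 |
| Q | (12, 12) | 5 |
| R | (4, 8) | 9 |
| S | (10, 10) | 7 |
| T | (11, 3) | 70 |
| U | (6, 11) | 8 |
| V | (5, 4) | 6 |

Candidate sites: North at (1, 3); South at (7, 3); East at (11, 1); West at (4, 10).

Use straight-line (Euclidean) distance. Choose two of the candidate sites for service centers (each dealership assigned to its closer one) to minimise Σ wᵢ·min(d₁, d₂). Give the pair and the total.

{East, West}, total 341.5

Evaluate every pair (each demand assigned to the nearer of the two):
  {East, West}: total = 341.5
  {South, East}: total = 421.1
  {North, East}: total = 457.2
  {South, West}: total = 465.0
  {North, South}: total = 567.7
  {North, West}: total = 917.3
Best pair: {East, West} with total 341.5.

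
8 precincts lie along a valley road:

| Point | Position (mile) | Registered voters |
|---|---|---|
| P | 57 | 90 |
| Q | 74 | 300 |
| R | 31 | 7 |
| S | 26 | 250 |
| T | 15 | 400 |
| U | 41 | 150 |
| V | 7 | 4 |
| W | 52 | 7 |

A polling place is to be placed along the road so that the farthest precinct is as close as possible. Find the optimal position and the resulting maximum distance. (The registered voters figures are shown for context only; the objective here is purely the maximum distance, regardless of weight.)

The 1-center on a line is the midpoint of the two extreme points: leftmost at 7, rightmost at 74.
Optimal location = (7 + 74)/2 = 40.5; maximum distance = (74 − 7)/2 = 33.5.

location 40.5, max distance 33.5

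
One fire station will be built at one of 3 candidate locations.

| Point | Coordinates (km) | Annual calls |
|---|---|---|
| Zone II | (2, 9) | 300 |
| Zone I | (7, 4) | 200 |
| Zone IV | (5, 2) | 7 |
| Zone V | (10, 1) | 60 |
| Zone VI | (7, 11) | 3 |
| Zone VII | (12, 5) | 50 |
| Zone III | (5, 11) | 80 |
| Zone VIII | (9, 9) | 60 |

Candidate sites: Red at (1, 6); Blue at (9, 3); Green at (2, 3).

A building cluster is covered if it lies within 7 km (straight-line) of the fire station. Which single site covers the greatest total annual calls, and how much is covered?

Coverage radius r = 7 km; a point is covered iff (Δx)²+(Δy)² ≤ 7² = 49.
  Red (1, 6): covers {Zone II, Zone I, Zone IV, Zone III} → 587
  Blue (9, 3): covers {Zone I, Zone IV, Zone V, Zone VII, Zone VIII} → 377
  Green (2, 3): covers {Zone II, Zone I, Zone IV} → 507
Maximum coverage at Red: 587 annual calls.

Red, covering 587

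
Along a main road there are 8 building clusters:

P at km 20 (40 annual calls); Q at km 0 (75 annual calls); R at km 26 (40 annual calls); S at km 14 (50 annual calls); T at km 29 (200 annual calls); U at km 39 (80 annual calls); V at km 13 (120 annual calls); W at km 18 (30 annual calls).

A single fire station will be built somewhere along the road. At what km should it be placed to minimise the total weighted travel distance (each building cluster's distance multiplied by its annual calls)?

For a sum of weighted absolute distances on a line, the optimum is the weighted median (not the mean). Total weight W = 635; half-weight = 317.5.
Sort by position and accumulate weight:
  km 0 (Q, w=75) → cum 75
  km 13 (V, w=120) → cum 195
  km 14 (S, w=50) → cum 245
  km 18 (W, w=30) → cum 275
  km 20 (P, w=40) → cum 315
  km 26 (R, w=40) → cum 355  ≥ 317.5 → median here
  km 29 (T, w=200) → cum 555
  km 39 (U, w=80) → cum 635
Optimal location: km 26.

x = 26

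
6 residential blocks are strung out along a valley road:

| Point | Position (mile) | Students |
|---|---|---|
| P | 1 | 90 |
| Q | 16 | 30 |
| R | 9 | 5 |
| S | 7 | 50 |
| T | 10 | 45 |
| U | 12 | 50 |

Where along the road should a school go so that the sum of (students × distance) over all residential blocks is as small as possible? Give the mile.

x = 7

For a sum of weighted absolute distances on a line, the optimum is the weighted median (not the mean). Total weight W = 270; half-weight = 135.
Sort by position and accumulate weight:
  mile 1 (P, w=90) → cum 90
  mile 7 (S, w=50) → cum 140  ≥ 135 → median here
  mile 9 (R, w=5) → cum 145
  mile 10 (T, w=45) → cum 190
  mile 12 (U, w=50) → cum 240
  mile 16 (Q, w=30) → cum 270
Optimal location: mile 7.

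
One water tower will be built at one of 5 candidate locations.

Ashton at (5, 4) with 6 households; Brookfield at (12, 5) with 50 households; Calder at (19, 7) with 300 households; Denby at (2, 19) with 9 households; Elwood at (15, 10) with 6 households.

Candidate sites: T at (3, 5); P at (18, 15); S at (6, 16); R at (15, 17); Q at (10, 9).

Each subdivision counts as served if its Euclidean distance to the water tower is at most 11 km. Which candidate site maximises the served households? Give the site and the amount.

Coverage radius r = 11 km; a point is covered iff (Δx)²+(Δy)² ≤ 11² = 121.
  T (3, 5): covers {Ashton, Brookfield} → 56
  P (18, 15): covers {Calder, Elwood} → 306
  S (6, 16): covers {Denby, Elwood} → 15
  R (15, 17): covers {Calder, Elwood} → 306
  Q (10, 9): covers {Ashton, Brookfield, Calder, Elwood} → 362
Maximum coverage at Q: 362 households.

Q, covering 362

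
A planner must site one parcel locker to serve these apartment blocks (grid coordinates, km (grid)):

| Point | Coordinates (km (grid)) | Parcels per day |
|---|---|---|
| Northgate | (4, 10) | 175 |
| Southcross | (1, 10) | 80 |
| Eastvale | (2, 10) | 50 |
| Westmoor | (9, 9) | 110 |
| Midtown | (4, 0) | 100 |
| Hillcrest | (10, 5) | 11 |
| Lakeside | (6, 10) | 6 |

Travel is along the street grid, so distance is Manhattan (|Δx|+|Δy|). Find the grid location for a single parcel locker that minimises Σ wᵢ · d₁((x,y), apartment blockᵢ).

(4, 10)

Manhattan distance separates: Σwᵢ(|x−xᵢ|+|y−yᵢ|) = Σwᵢ|x−xᵢ| + Σwᵢ|y−yᵢ|, so x and y are optimised independently as 1-D weighted medians.
Total weight W = 532; half = 266.
x-coordinate, sorted with cumulative weight:
  x=1 (Southcross, w=80) cum 80
  x=2 (Eastvale, w=50) cum 130
  x=4 (Northgate, w=175) cum 305  ← median
  x=4 (Midtown, w=100) cum 405
  x=6 (Lakeside, w=6) cum 411
  x=9 (Westmoor, w=110) cum 521
  x=10 (Hillcrest, w=11) cum 532
⇒ x* = 4
y-coordinate, sorted with cumulative weight:
  y=0 (Midtown, w=100) cum 100
  y=5 (Hillcrest, w=11) cum 111
  y=9 (Westmoor, w=110) cum 221
  y=10 (Northgate, w=175) cum 396  ← median
  y=10 (Southcross, w=80) cum 476
  y=10 (Eastvale, w=50) cum 526
  y=10 (Lakeside, w=6) cum 532
⇒ y* = 10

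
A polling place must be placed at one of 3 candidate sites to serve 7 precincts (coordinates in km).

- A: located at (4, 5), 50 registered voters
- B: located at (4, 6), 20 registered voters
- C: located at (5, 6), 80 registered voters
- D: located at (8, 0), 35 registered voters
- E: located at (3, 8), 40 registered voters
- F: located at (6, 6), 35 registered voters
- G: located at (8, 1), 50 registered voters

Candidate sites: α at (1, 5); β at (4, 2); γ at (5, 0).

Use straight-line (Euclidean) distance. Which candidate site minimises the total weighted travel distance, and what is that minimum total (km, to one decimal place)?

Total weighted distance at each candidate:
  α (1, 5): total = 1570.0
  β (4, 2): total = 1322.4
  γ (5, 0): total = 1662.5
Minimum is at β with total 1322.4 km.

β, total 1322.4 km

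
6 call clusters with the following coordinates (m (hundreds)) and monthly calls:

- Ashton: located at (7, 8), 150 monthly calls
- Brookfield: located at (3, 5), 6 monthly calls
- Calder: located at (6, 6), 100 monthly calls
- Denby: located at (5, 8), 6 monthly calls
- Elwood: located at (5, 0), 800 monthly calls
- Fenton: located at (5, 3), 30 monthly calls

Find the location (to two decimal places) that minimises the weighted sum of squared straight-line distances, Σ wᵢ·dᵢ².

The minimiser of Σwᵢ‖p−pᵢ‖² is the weighted centroid p* = (Σwᵢpᵢ)/(Σwᵢ).
Σwᵢ = 1092.
Σwᵢxᵢ = 150·7 + 6·3 + 100·6 + 6·5 + 800·5 + 30·5 = 5848.
Σwᵢyᵢ = 150·8 + 6·5 + 100·6 + 6·8 + 800·0 + 30·3 = 1968.
x* = 5848/1092 = 5.36, y* = 1968/1092 = 1.80.

(5.36, 1.80)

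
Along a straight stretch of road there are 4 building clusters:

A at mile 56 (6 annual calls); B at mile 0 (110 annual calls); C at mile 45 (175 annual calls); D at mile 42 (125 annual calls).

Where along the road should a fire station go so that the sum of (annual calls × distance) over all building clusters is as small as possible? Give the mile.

For a sum of weighted absolute distances on a line, the optimum is the weighted median (not the mean). Total weight W = 416; half-weight = 208.
Sort by position and accumulate weight:
  mile 0 (B, w=110) → cum 110
  mile 42 (D, w=125) → cum 235  ≥ 208 → median here
  mile 45 (C, w=175) → cum 410
  mile 56 (A, w=6) → cum 416
Optimal location: mile 42.

x = 42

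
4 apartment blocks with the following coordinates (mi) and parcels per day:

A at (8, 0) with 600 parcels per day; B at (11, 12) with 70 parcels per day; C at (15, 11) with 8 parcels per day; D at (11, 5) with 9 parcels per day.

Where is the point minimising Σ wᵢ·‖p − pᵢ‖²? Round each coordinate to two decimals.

The minimiser of Σwᵢ‖p−pᵢ‖² is the weighted centroid p* = (Σwᵢpᵢ)/(Σwᵢ).
Σwᵢ = 687.
Σwᵢxᵢ = 600·8 + 70·11 + 8·15 + 9·11 = 5789.
Σwᵢyᵢ = 600·0 + 70·12 + 8·11 + 9·5 = 973.
x* = 5789/687 = 8.43, y* = 973/687 = 1.42.

(8.43, 1.42)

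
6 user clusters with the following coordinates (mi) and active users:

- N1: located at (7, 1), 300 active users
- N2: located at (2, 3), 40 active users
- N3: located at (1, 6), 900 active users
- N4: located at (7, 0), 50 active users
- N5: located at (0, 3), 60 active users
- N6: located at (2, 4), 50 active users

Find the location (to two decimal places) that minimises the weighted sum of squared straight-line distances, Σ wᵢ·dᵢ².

The minimiser of Σwᵢ‖p−pᵢ‖² is the weighted centroid p* = (Σwᵢpᵢ)/(Σwᵢ).
Σwᵢ = 1400.
Σwᵢxᵢ = 300·7 + 40·2 + 900·1 + 50·7 + 60·0 + 50·2 = 3530.
Σwᵢyᵢ = 300·1 + 40·3 + 900·6 + 50·0 + 60·3 + 50·4 = 6200.
x* = 3530/1400 = 2.52, y* = 6200/1400 = 4.43.

(2.52, 4.43)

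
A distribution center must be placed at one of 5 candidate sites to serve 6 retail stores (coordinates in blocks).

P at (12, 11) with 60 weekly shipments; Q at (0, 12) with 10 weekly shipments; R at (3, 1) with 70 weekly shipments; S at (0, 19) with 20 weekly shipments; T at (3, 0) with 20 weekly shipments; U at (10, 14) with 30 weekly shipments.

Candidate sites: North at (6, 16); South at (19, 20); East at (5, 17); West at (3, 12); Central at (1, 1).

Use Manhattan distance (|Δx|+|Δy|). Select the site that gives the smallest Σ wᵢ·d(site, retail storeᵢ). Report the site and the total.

Total weighted distance at each candidate:
  North (6, 16): total = 2760
  South (19, 20): total = 5250
  East (5, 17): total = 2900
  West (3, 12): total = 2110
  Central (1, 1): total = 2620
Minimum is at West with total 2110 blocks.

West, total 2110 blocks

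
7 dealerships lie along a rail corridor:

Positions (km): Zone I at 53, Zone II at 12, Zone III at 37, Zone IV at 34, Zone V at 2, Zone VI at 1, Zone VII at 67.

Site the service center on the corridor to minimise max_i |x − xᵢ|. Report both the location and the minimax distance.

The 1-center on a line is the midpoint of the two extreme points: leftmost at 1, rightmost at 67.
Optimal location = (1 + 67)/2 = 34; maximum distance = (67 − 1)/2 = 33.

location 34, max distance 33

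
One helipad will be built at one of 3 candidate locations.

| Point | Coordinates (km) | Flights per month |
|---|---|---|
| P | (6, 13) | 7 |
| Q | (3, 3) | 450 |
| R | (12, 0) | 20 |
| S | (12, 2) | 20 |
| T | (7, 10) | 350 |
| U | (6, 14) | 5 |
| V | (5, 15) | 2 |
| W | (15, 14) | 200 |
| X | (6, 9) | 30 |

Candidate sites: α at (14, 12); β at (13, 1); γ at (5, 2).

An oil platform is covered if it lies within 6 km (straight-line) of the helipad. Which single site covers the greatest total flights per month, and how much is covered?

Coverage radius r = 6 km; a point is covered iff (Δx)²+(Δy)² ≤ 6² = 36.
  α (14, 12): covers {W} → 200
  β (13, 1): covers {R, S} → 40
  γ (5, 2): covers {Q} → 450
Maximum coverage at γ: 450 flights per month.

γ, covering 450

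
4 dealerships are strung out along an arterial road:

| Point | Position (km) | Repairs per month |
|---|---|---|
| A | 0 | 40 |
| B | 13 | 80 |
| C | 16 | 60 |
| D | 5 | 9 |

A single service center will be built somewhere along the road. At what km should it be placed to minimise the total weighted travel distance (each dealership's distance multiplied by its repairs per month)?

For a sum of weighted absolute distances on a line, the optimum is the weighted median (not the mean). Total weight W = 189; half-weight = 94.5.
Sort by position and accumulate weight:
  km 0 (A, w=40) → cum 40
  km 5 (D, w=9) → cum 49
  km 13 (B, w=80) → cum 129  ≥ 94.5 → median here
  km 16 (C, w=60) → cum 189
Optimal location: km 13.

x = 13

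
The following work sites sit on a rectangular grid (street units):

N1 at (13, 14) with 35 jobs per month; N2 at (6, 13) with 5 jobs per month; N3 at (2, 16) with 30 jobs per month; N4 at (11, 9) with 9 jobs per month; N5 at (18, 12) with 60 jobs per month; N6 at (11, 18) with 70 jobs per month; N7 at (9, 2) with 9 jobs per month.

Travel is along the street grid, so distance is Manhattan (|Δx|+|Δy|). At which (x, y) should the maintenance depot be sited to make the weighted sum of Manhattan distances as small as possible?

Manhattan distance separates: Σwᵢ(|x−xᵢ|+|y−yᵢ|) = Σwᵢ|x−xᵢ| + Σwᵢ|y−yᵢ|, so x and y are optimised independently as 1-D weighted medians.
Total weight W = 218; half = 109.
x-coordinate, sorted with cumulative weight:
  x=2 (N3, w=30) cum 30
  x=6 (N2, w=5) cum 35
  x=9 (N7, w=9) cum 44
  x=11 (N4, w=9) cum 53
  x=11 (N6, w=70) cum 123  ← median
  x=13 (N1, w=35) cum 158
  x=18 (N5, w=60) cum 218
⇒ x* = 11
y-coordinate, sorted with cumulative weight:
  y=2 (N7, w=9) cum 9
  y=9 (N4, w=9) cum 18
  y=12 (N5, w=60) cum 78
  y=13 (N2, w=5) cum 83
  y=14 (N1, w=35) cum 118  ← median
  y=16 (N3, w=30) cum 148
  y=18 (N6, w=70) cum 218
⇒ y* = 14

(11, 14)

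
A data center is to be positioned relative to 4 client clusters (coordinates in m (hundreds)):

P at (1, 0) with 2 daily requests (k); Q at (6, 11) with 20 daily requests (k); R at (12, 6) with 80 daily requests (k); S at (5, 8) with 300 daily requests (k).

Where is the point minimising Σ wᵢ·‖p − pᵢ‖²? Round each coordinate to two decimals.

(6.42, 7.71)

The minimiser of Σwᵢ‖p−pᵢ‖² is the weighted centroid p* = (Σwᵢpᵢ)/(Σwᵢ).
Σwᵢ = 402.
Σwᵢxᵢ = 2·1 + 20·6 + 80·12 + 300·5 = 2582.
Σwᵢyᵢ = 2·0 + 20·11 + 80·6 + 300·8 = 3100.
x* = 2582/402 = 6.42, y* = 3100/402 = 7.71.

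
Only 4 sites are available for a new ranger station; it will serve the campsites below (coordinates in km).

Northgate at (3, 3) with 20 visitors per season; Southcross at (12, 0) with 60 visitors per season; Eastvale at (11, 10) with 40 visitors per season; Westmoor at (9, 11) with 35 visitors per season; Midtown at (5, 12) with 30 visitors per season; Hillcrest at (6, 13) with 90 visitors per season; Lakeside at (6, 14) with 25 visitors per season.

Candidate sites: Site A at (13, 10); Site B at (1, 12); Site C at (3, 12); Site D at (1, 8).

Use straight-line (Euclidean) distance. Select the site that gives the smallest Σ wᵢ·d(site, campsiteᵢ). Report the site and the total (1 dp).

Total weighted distance at each candidate:
  Site A (13, 10): total = 2205.8
  Site B (1, 12): total = 2564.8
  Site C (3, 12): total = 2057.5
  Site D (1, 8): total = 2632.1
Minimum is at Site C with total 2057.5 km.

Site C, total 2057.5 km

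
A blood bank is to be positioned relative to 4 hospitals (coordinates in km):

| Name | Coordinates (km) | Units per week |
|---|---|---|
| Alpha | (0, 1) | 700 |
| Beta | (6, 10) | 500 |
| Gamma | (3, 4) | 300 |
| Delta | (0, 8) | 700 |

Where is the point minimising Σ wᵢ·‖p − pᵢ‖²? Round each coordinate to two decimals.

The minimiser of Σwᵢ‖p−pᵢ‖² is the weighted centroid p* = (Σwᵢpᵢ)/(Σwᵢ).
Σwᵢ = 2200.
Σwᵢxᵢ = 700·0 + 500·6 + 300·3 + 700·0 = 3900.
Σwᵢyᵢ = 700·1 + 500·10 + 300·4 + 700·8 = 12500.
x* = 3900/2200 = 1.77, y* = 12500/2200 = 5.68.

(1.77, 5.68)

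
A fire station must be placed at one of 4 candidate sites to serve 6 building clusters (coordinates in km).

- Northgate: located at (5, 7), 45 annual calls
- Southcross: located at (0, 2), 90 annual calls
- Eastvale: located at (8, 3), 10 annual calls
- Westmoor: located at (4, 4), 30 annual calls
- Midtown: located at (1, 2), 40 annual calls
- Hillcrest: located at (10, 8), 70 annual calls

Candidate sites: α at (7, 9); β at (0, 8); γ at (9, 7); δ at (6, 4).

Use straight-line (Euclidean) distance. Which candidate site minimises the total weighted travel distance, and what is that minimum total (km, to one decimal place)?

Total weighted distance at each candidate:
  α (7, 9): total = 1844.1
  β (0, 8): total = 1976.8
  γ (9, 7): total = 1799.1
  δ (6, 4): total = 1405.3
Minimum is at δ with total 1405.3 km.

δ, total 1405.3 km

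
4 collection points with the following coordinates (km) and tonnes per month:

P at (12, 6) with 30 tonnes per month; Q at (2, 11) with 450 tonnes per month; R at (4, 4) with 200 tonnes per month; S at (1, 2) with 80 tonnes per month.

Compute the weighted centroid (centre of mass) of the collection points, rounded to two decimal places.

The minimiser of Σwᵢ‖p−pᵢ‖² is the weighted centroid p* = (Σwᵢpᵢ)/(Σwᵢ).
Σwᵢ = 760.
Σwᵢxᵢ = 30·12 + 450·2 + 200·4 + 80·1 = 2140.
Σwᵢyᵢ = 30·6 + 450·11 + 200·4 + 80·2 = 6090.
x* = 2140/760 = 2.82, y* = 6090/760 = 8.01.

(2.82, 8.01)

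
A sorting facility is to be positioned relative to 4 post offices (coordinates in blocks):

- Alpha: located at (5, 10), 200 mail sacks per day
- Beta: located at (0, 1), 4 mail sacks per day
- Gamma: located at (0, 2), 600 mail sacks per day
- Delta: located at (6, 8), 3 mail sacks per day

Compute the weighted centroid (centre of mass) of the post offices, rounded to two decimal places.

The minimiser of Σwᵢ‖p−pᵢ‖² is the weighted centroid p* = (Σwᵢpᵢ)/(Σwᵢ).
Σwᵢ = 807.
Σwᵢxᵢ = 200·5 + 4·0 + 600·0 + 3·6 = 1018.
Σwᵢyᵢ = 200·10 + 4·1 + 600·2 + 3·8 = 3228.
x* = 1018/807 = 1.26, y* = 3228/807 = 4.00.

(1.26, 4.00)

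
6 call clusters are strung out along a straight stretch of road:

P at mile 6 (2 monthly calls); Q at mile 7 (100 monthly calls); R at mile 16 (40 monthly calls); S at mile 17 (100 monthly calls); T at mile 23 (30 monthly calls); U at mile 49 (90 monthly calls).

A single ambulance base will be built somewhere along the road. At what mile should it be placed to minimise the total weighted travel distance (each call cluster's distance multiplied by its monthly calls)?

For a sum of weighted absolute distances on a line, the optimum is the weighted median (not the mean). Total weight W = 362; half-weight = 181.
Sort by position and accumulate weight:
  mile 6 (P, w=2) → cum 2
  mile 7 (Q, w=100) → cum 102
  mile 16 (R, w=40) → cum 142
  mile 17 (S, w=100) → cum 242  ≥ 181 → median here
  mile 23 (T, w=30) → cum 272
  mile 49 (U, w=90) → cum 362
Optimal location: mile 17.

x = 17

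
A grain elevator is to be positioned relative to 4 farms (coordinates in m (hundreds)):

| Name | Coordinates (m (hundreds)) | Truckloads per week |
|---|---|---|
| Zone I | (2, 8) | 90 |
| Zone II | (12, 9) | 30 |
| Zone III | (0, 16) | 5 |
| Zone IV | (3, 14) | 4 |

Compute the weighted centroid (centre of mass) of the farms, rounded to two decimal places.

The minimiser of Σwᵢ‖p−pᵢ‖² is the weighted centroid p* = (Σwᵢpᵢ)/(Σwᵢ).
Σwᵢ = 129.
Σwᵢxᵢ = 90·2 + 30·12 + 5·0 + 4·3 = 552.
Σwᵢyᵢ = 90·8 + 30·9 + 5·16 + 4·14 = 1126.
x* = 552/129 = 4.28, y* = 1126/129 = 8.73.

(4.28, 8.73)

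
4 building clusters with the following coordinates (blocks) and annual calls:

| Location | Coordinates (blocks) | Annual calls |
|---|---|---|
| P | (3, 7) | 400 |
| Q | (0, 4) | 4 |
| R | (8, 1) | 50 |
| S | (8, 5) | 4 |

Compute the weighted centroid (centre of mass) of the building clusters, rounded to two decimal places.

(3.56, 6.30)

The minimiser of Σwᵢ‖p−pᵢ‖² is the weighted centroid p* = (Σwᵢpᵢ)/(Σwᵢ).
Σwᵢ = 458.
Σwᵢxᵢ = 400·3 + 4·0 + 50·8 + 4·8 = 1632.
Σwᵢyᵢ = 400·7 + 4·4 + 50·1 + 4·5 = 2886.
x* = 1632/458 = 3.56, y* = 2886/458 = 6.30.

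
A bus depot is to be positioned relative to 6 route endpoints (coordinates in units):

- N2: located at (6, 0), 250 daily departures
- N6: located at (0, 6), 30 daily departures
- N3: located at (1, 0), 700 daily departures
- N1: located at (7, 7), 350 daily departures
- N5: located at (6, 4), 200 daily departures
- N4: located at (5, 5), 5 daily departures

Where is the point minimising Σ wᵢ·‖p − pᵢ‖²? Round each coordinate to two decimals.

The minimiser of Σwᵢ‖p−pᵢ‖² is the weighted centroid p* = (Σwᵢpᵢ)/(Σwᵢ).
Σwᵢ = 1535.
Σwᵢxᵢ = 250·6 + 30·0 + 700·1 + 350·7 + 200·6 + 5·5 = 5875.
Σwᵢyᵢ = 250·0 + 30·6 + 700·0 + 350·7 + 200·4 + 5·5 = 3455.
x* = 5875/1535 = 3.83, y* = 3455/1535 = 2.25.

(3.83, 2.25)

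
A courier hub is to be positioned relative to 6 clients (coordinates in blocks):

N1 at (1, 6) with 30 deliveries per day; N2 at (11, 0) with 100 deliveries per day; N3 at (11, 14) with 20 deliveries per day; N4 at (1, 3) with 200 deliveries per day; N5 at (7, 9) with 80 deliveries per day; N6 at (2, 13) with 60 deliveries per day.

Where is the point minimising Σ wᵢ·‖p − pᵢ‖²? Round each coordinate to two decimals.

The minimiser of Σwᵢ‖p−pᵢ‖² is the weighted centroid p* = (Σwᵢpᵢ)/(Σwᵢ).
Σwᵢ = 490.
Σwᵢxᵢ = 30·1 + 100·11 + 20·11 + 200·1 + 80·7 + 60·2 = 2230.
Σwᵢyᵢ = 30·6 + 100·0 + 20·14 + 200·3 + 80·9 + 60·13 = 2560.
x* = 2230/490 = 4.55, y* = 2560/490 = 5.22.

(4.55, 5.22)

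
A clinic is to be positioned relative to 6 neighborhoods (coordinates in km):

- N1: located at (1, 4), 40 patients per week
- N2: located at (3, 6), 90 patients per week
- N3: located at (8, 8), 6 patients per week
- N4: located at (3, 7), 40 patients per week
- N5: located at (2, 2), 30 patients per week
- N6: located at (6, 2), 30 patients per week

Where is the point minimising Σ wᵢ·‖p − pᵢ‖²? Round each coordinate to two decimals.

The minimiser of Σwᵢ‖p−pᵢ‖² is the weighted centroid p* = (Σwᵢpᵢ)/(Σwᵢ).
Σwᵢ = 236.
Σwᵢxᵢ = 40·1 + 90·3 + 6·8 + 40·3 + 30·2 + 30·6 = 718.
Σwᵢyᵢ = 40·4 + 90·6 + 6·8 + 40·7 + 30·2 + 30·2 = 1148.
x* = 718/236 = 3.04, y* = 1148/236 = 4.86.

(3.04, 4.86)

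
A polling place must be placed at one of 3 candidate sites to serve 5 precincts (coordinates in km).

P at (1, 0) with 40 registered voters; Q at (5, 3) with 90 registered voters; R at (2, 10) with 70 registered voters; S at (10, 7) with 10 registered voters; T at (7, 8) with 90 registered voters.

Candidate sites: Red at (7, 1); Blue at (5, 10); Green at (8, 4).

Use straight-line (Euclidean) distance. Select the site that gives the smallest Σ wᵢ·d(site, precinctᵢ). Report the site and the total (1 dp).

Blue, total 1583.7 km

Total weighted distance at each candidate:
  Red (7, 1): total = 1915.6
  Blue (5, 10): total = 1583.7
  Green (8, 4): total = 1608.2
Minimum is at Blue with total 1583.7 km.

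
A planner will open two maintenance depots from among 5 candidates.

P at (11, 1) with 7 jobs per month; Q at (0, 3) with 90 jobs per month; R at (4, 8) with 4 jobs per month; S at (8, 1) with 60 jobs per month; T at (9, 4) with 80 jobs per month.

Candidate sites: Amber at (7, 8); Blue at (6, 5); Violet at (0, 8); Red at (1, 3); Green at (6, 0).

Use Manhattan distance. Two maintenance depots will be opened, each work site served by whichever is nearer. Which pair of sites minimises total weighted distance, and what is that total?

Evaluate every pair (each demand assigned to the nearer of the two):
  {Blue, Red}: total = 853
  {Red, Green}: total = 904
  {Amber, Red}: total = 1139
  {Blue, Violet}: total = 1209
  {Violet, Green}: total = 1248
  {Blue, Green}: total = 1282
  {Violet, Red}: total = 1450
  {Amber, Blue}: total = 1475
  {Amber, Violet}: total = 1499
  {Amber, Green}: total = 1524
Best pair: {Blue, Red} with total 853.

{Blue, Red}, total 853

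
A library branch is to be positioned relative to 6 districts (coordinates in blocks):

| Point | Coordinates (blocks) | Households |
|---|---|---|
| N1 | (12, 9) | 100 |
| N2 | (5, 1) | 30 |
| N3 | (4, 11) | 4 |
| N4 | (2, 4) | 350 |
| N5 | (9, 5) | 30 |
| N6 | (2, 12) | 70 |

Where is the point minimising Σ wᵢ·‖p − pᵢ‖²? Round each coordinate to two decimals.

The minimiser of Σwᵢ‖p−pᵢ‖² is the weighted centroid p* = (Σwᵢpᵢ)/(Σwᵢ).
Σwᵢ = 584.
Σwᵢxᵢ = 100·12 + 30·5 + 4·4 + 350·2 + 30·9 + 70·2 = 2476.
Σwᵢyᵢ = 100·9 + 30·1 + 4·11 + 350·4 + 30·5 + 70·12 = 3364.
x* = 2476/584 = 4.24, y* = 3364/584 = 5.76.

(4.24, 5.76)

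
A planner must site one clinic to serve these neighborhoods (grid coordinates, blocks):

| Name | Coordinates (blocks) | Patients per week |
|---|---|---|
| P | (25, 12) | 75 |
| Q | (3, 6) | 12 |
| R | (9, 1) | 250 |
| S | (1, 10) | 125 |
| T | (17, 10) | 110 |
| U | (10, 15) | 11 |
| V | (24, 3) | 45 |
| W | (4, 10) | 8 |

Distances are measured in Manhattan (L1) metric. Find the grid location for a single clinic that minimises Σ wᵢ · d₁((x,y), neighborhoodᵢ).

(9, 10)

Manhattan distance separates: Σwᵢ(|x−xᵢ|+|y−yᵢ|) = Σwᵢ|x−xᵢ| + Σwᵢ|y−yᵢ|, so x and y are optimised independently as 1-D weighted medians.
Total weight W = 636; half = 318.
x-coordinate, sorted with cumulative weight:
  x=1 (S, w=125) cum 125
  x=3 (Q, w=12) cum 137
  x=4 (W, w=8) cum 145
  x=9 (R, w=250) cum 395  ← median
  x=10 (U, w=11) cum 406
  x=17 (T, w=110) cum 516
  x=24 (V, w=45) cum 561
  x=25 (P, w=75) cum 636
⇒ x* = 9
y-coordinate, sorted with cumulative weight:
  y=1 (R, w=250) cum 250
  y=3 (V, w=45) cum 295
  y=6 (Q, w=12) cum 307
  y=10 (S, w=125) cum 432  ← median
  y=10 (T, w=110) cum 542
  y=10 (W, w=8) cum 550
  y=12 (P, w=75) cum 625
  y=15 (U, w=11) cum 636
⇒ y* = 10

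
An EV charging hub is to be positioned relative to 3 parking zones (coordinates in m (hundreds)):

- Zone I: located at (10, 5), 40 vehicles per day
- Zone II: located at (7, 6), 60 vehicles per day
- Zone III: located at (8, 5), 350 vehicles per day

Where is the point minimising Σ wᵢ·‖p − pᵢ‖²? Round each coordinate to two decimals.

The minimiser of Σwᵢ‖p−pᵢ‖² is the weighted centroid p* = (Σwᵢpᵢ)/(Σwᵢ).
Σwᵢ = 450.
Σwᵢxᵢ = 40·10 + 60·7 + 350·8 = 3620.
Σwᵢyᵢ = 40·5 + 60·6 + 350·5 = 2310.
x* = 3620/450 = 8.04, y* = 2310/450 = 5.13.

(8.04, 5.13)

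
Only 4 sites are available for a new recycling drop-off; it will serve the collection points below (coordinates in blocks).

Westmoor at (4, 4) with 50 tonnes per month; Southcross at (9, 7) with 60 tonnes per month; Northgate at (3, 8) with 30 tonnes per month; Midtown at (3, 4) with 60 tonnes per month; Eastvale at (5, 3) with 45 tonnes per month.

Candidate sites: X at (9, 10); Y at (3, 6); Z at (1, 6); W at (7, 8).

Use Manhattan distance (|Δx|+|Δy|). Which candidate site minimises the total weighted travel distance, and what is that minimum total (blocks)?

Total weighted distance at each candidate:
  X (9, 10): total = 2185
  Y (3, 6): total = 975
  Z (1, 6): total = 1465
  W (7, 8): total = 1445
Minimum is at Y with total 975 blocks.

Y, total 975 blocks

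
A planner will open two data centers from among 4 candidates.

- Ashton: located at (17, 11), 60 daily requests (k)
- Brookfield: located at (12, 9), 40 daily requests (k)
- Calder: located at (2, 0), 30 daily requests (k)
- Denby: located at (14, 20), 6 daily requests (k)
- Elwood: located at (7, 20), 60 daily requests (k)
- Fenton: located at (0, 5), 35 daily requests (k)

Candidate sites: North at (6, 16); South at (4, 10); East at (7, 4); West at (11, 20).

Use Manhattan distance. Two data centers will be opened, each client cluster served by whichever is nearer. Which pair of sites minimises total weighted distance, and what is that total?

{East, West}, total 2108

Evaluate every pair (each demand assigned to the nearer of the two):
  {East, West}: total = 2108
  {South, West}: total = 2133
  {North, South}: total = 2247
  {North, East}: total = 2282
  {South, East}: total = 2650
  {North, West}: total = 2833
Best pair: {East, West} with total 2108.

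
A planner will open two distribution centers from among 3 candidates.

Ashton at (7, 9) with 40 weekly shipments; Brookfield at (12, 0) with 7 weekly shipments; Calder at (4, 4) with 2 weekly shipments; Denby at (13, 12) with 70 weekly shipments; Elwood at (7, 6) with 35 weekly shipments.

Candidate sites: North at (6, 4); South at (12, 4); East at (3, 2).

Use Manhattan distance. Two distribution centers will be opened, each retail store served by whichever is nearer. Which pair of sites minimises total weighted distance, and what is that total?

Evaluate every pair (each demand assigned to the nearer of the two):
  {North, South}: total = 1007
  {South, East}: total = 1309
  {North, East}: total = 1469
Best pair: {North, South} with total 1007.

{North, South}, total 1007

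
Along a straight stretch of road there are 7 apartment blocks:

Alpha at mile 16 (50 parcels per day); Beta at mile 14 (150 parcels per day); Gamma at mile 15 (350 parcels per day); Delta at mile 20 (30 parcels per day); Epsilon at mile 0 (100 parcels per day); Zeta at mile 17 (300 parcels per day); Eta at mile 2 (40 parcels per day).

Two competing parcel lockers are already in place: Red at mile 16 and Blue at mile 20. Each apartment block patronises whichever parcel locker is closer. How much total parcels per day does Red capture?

990

The indifferent point is the midpoint (16+20)/2 = 18; apartment blocks left of it (closer to Red at 16) go to Red, those right go to Blue.
  Epsilon at 0 (w=100) → Red
  Eta at 2 (w=40) → Red
  Beta at 14 (w=150) → Red
  Gamma at 15 (w=350) → Red
  Alpha at 16 (w=50) → Red
  Zeta at 17 (w=300) → Red
  Delta at 20 (w=30) → Blue
Red captures 990; Blue captures 30.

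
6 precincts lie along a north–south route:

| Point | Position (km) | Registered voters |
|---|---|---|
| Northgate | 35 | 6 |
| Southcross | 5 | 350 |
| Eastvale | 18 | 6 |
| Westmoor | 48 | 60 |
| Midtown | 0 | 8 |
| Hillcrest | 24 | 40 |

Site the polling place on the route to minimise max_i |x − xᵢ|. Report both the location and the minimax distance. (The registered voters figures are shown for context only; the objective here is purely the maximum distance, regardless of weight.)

location 24, max distance 24

The 1-center on a line is the midpoint of the two extreme points: leftmost at 0, rightmost at 48.
Optimal location = (0 + 48)/2 = 24; maximum distance = (48 − 0)/2 = 24.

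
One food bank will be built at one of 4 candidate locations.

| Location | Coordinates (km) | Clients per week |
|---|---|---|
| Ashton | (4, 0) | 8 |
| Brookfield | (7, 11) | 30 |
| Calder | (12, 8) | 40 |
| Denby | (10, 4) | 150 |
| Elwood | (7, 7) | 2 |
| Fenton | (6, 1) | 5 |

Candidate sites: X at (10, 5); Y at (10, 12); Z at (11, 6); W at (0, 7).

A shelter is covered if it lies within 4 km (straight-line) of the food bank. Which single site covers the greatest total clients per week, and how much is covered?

Coverage radius r = 4 km; a point is covered iff (Δx)²+(Δy)² ≤ 4² = 16.
  X (10, 5): covers {Calder, Denby, Elwood} → 192
  Y (10, 12): covers {Brookfield} → 30
  Z (11, 6): covers {Calder, Denby} → 190
  W (0, 7): covers {none} → 0
Maximum coverage at X: 192 clients per week.

X, covering 192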